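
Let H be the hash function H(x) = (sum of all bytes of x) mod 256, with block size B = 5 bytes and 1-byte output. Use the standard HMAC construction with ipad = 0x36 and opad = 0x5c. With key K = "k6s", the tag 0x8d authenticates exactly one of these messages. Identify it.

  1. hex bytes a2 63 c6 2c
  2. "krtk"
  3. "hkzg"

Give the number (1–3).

1

Key "k6s" = 6b 36 73 is 3 bytes ≤ B = 5; zero-pad to 5 bytes: K' = 6b 36 73 00 00.
K' ⊕ ipad = 5d 00 45 36 36; K' ⊕ opad = 37 6a 2f 5c 5c.
m1: inner = H(5d 00 45 36 36 a2 63 c6 2c) = 05; tag = H(37 6a 2f 5c 5c 05) = 8d ← matches
m2: inner = H(5d 00 45 36 36 6b 72 74 6b) = ca; tag = H(37 6a 2f 5c 5c ca) = 52
m3: inner = H(5d 00 45 36 36 68 6b 7a 67) = c2; tag = H(37 6a 2f 5c 5c c2) = 4a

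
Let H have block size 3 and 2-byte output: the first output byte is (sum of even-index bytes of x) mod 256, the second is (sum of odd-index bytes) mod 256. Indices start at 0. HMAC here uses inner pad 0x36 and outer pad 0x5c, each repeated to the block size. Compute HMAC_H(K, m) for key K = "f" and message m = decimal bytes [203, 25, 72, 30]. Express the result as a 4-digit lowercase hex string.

df19

Key "f" = 66 is 1 byte ≤ B = 3; zero-pad to 3 bytes: K' = 66 00 00.
K' ⊕ ipad = 50 36 36.  K' ⊕ opad = 3a 5c 5c.
Inner input = (K'⊕ipad) ∥ m = 50 36 36 ∥ cb 19 48 1e.
Inner hash: even-index sum = 189 mod 256 = 189; odd-index sum = 329 mod 256 = 73 → bd 49.
Outer input = (K'⊕opad) ∥ inner = 3a 5c 5c ∥ bd 49.
Outer hash (tag): even-index sum = 223 mod 256 = 223; odd-index sum = 281 mod 256 = 25 → df 19.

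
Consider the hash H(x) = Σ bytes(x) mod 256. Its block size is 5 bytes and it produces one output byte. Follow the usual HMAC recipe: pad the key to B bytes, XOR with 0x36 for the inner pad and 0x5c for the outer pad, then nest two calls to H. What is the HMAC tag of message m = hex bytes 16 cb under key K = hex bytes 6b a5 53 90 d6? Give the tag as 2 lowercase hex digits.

51

Key hex bytes 6b a5 53 90 d6 is exactly B = 5 bytes: K' = 6b a5 53 90 d6.
K' ⊕ ipad = 5d 93 65 a6 e0.  K' ⊕ opad = 37 f9 0f cc 8a.
Inner input = (K'⊕ipad) ∥ m = 5d 93 65 a6 e0 ∥ 16 cb.
Inner hash: sum = 93+147+101+166+224+22+203 = 956; mod 256 = 188 → bc.
Outer input = (K'⊕opad) ∥ inner = 37 f9 0f cc 8a ∥ bc.
Outer hash (tag): sum = 55+249+15+204+138+188 = 849; mod 256 = 81 → 51.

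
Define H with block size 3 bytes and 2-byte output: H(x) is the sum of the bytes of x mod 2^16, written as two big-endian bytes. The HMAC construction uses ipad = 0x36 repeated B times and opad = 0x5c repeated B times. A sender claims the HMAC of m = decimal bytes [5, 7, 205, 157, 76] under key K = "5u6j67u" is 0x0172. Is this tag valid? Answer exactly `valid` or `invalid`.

valid

Key "5u6j67u" = 35 75 36 6a 36 37 75 is 7 bytes > B = 3, so hash it first: H(key) = 02 2c, then zero-pad to 3 bytes: K' = 02 2c 00.
K' ⊕ ipad = 34 1a 36; K' ⊕ opad = 5e 70 5c.
Inner hash: sum = 52+26+54+5+7+205+157+76 = 582 → 02 46.
Outer hash (recomputed tag): sum = 94+112+92+2+70 = 370 → 01 72.
Recomputed tag = 0172; claimed = 0172 → match.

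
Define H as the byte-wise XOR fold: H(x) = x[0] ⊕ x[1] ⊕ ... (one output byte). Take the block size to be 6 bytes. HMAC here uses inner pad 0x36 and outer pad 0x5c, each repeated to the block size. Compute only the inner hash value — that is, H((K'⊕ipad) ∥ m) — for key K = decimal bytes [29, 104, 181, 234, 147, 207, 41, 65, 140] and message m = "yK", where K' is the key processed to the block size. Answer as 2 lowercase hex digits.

Key decimal bytes [29, 104, 181, 234, 147, 207, 41, 65, 140] = 1d 68 b5 ea 93 cf 29 41 8c is 9 bytes > B = 6, so hash it first: H(key) = 92, then zero-pad to 6 bytes: K' = 92 00 00 00 00 00.
K' ⊕ ipad = a4 36 36 36 36 36.
Inner input = a4 36 36 36 36 36 ∥ 79 4b.
Inner hash: XOR a4⊕36⊕36⊕36⊕36⊕36⊕79⊕4b = a0.

a0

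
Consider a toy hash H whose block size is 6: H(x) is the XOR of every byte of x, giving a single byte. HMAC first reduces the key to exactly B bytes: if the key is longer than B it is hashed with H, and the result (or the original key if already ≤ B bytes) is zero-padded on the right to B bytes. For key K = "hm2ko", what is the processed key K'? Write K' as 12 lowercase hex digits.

Key "hm2ko" = 68 6d 32 6b 6f is 5 bytes ≤ B = 6; zero-pad to 6 bytes: K' = 68 6d 32 6b 6f 00.

686d326b6f00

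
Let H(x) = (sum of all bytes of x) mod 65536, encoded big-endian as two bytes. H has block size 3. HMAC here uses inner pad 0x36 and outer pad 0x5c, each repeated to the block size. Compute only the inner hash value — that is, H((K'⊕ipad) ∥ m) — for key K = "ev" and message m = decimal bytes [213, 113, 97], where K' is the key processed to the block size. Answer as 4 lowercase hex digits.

Key "ev" = 65 76 is 2 bytes ≤ B = 3; zero-pad to 3 bytes: K' = 65 76 00.
K' ⊕ ipad = 53 40 36.
Inner input = 53 40 36 ∥ d5 71 61.
Inner hash: sum = 83+64+54+213+113+97 = 624 → 02 70.

0270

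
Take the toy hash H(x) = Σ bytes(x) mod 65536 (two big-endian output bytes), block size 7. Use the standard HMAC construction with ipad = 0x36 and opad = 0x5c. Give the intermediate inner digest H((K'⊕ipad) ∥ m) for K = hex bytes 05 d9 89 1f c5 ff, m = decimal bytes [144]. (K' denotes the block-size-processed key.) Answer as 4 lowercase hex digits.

048c

Key hex bytes 05 d9 89 1f c5 ff is 6 bytes ≤ B = 7; zero-pad to 7 bytes: K' = 05 d9 89 1f c5 ff 00.
K' ⊕ ipad = 33 ef bf 29 f3 c9 36.
Inner input = 33 ef bf 29 f3 c9 36 ∥ 90.
Inner hash: sum = 51+239+191+41+243+201+54+144 = 1164 → 04 8c.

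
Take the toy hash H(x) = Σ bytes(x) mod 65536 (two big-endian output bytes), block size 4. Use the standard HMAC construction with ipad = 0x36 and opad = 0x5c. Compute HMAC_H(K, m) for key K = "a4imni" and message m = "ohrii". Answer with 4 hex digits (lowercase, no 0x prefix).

0166

Key "a4imni" = 61 34 69 6d 6e 69 is 6 bytes > B = 4, so hash it first: H(key) = 02 42, then zero-pad to 4 bytes: K' = 02 42 00 00.
K' ⊕ ipad = 34 74 36 36.  K' ⊕ opad = 5e 1e 5c 5c.
Inner input = (K'⊕ipad) ∥ m = 34 74 36 36 ∥ 6f 68 72 69 69.
Inner hash: sum = 52+116+54+54+111+104+114+105+105 = 815 → 03 2f.
Outer input = (K'⊕opad) ∥ inner = 5e 1e 5c 5c ∥ 03 2f.
Outer hash (tag): sum = 94+30+92+92+3+47 = 358 → 01 66.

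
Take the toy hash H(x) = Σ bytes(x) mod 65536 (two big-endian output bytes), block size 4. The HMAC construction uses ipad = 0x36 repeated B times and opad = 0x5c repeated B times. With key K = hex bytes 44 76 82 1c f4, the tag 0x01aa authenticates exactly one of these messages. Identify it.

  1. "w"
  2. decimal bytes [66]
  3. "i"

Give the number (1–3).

Key hex bytes 44 76 82 1c f4 is 5 bytes > B = 4, so hash it first: H(key) = 02 4c, then zero-pad to 4 bytes: K' = 02 4c 00 00.
K' ⊕ ipad = 34 7a 36 36; K' ⊕ opad = 5e 10 5c 5c.
m1: inner = H(34 7a 36 36 77) = 01 91; tag = H(5e 10 5c 5c 01 91) = 01b8
m2: inner = H(34 7a 36 36 42) = 01 5c; tag = H(5e 10 5c 5c 01 5c) = 0183
m3: inner = H(34 7a 36 36 69) = 01 83; tag = H(5e 10 5c 5c 01 83) = 01aa ← matches

3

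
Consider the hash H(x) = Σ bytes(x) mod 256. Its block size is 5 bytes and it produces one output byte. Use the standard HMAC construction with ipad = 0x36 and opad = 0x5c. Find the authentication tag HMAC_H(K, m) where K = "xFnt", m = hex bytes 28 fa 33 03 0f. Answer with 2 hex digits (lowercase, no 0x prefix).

e9

Key "xFnt" = 78 46 6e 74 is 4 bytes ≤ B = 5; zero-pad to 5 bytes: K' = 78 46 6e 74 00.
K' ⊕ ipad = 4e 70 58 42 36.  K' ⊕ opad = 24 1a 32 28 5c.
Inner input = (K'⊕ipad) ∥ m = 4e 70 58 42 36 ∥ 28 fa 33 03 0f.
Inner hash: sum = 78+112+88+66+54+40+250+51+3+15 = 757; mod 256 = 245 → f5.
Outer input = (K'⊕opad) ∥ inner = 24 1a 32 28 5c ∥ f5.
Outer hash (tag): sum = 36+26+50+40+92+245 = 489; mod 256 = 233 → e9.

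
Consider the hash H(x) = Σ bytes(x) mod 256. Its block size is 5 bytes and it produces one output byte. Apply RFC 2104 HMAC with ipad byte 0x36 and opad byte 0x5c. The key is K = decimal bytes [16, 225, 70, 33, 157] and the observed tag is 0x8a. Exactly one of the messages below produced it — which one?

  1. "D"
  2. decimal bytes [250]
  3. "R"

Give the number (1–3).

Key decimal bytes [16, 225, 70, 33, 157] = 10 e1 46 21 9d is exactly B = 5 bytes: K' = 10 e1 46 21 9d.
K' ⊕ ipad = 26 d7 70 17 ab; K' ⊕ opad = 4c bd 1a 7d c1.
m1: inner = H(26 d7 70 17 ab 44) = 73; tag = H(4c bd 1a 7d c1 73) = d4
m2: inner = H(26 d7 70 17 ab fa) = 29; tag = H(4c bd 1a 7d c1 29) = 8a ← matches
m3: inner = H(26 d7 70 17 ab 52) = 81; tag = H(4c bd 1a 7d c1 81) = e2

2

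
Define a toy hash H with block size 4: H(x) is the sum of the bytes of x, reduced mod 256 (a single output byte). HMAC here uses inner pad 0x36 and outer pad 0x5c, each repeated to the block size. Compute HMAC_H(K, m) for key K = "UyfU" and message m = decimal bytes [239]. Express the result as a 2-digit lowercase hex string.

Key "UyfU" = 55 79 66 55 is exactly B = 4 bytes: K' = 55 79 66 55.
K' ⊕ ipad = 63 4f 50 63.  K' ⊕ opad = 09 25 3a 09.
Inner input = (K'⊕ipad) ∥ m = 63 4f 50 63 ∥ ef.
Inner hash: sum = 99+79+80+99+239 = 596; mod 256 = 84 → 54.
Outer input = (K'⊕opad) ∥ inner = 09 25 3a 09 ∥ 54.
Outer hash (tag): sum = 9+37+58+9+84 = 197 → c5.

c5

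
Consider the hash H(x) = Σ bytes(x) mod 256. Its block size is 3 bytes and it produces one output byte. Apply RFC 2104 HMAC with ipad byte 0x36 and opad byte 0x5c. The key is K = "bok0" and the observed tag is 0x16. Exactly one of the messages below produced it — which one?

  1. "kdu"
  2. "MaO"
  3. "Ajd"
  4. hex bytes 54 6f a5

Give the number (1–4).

4

Key "bok0" = 62 6f 6b 30 is 4 bytes > B = 3, so hash it first: H(key) = 6c, then zero-pad to 3 bytes: K' = 6c 00 00.
K' ⊕ ipad = 5a 36 36; K' ⊕ opad = 30 5c 5c.
m1: inner = H(5a 36 36 6b 64 75) = 0a; tag = H(30 5c 5c 0a) = f2
m2: inner = H(5a 36 36 4d 61 4f) = c3; tag = H(30 5c 5c c3) = ab
m3: inner = H(5a 36 36 41 6a 64) = d5; tag = H(30 5c 5c d5) = bd
m4: inner = H(5a 36 36 54 6f a5) = 2e; tag = H(30 5c 5c 2e) = 16 ← matches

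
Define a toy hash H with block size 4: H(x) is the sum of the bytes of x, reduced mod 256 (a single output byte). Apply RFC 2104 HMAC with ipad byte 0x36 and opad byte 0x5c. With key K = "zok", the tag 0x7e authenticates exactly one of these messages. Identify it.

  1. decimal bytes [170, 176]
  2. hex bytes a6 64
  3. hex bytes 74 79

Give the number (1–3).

1

Key "zok" = 7a 6f 6b is 3 bytes ≤ B = 4; zero-pad to 4 bytes: K' = 7a 6f 6b 00.
K' ⊕ ipad = 4c 59 5d 36; K' ⊕ opad = 26 33 37 5c.
m1: inner = H(4c 59 5d 36 aa b0) = 92; tag = H(26 33 37 5c 92) = 7e ← matches
m2: inner = H(4c 59 5d 36 a6 64) = 42; tag = H(26 33 37 5c 42) = 2e
m3: inner = H(4c 59 5d 36 74 79) = 25; tag = H(26 33 37 5c 25) = 11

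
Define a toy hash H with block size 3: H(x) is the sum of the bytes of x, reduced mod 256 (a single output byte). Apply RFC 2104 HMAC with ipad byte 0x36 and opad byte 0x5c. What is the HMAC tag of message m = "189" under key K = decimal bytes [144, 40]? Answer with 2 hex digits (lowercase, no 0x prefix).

38

Key decimal bytes [144, 40] = 90 28 is 2 bytes ≤ B = 3; zero-pad to 3 bytes: K' = 90 28 00.
K' ⊕ ipad = a6 1e 36.  K' ⊕ opad = cc 74 5c.
Inner input = (K'⊕ipad) ∥ m = a6 1e 36 ∥ 31 38 39.
Inner hash: sum = 166+30+54+49+56+57 = 412; mod 256 = 156 → 9c.
Outer input = (K'⊕opad) ∥ inner = cc 74 5c ∥ 9c.
Outer hash (tag): sum = 204+116+92+156 = 568; mod 256 = 56 → 38.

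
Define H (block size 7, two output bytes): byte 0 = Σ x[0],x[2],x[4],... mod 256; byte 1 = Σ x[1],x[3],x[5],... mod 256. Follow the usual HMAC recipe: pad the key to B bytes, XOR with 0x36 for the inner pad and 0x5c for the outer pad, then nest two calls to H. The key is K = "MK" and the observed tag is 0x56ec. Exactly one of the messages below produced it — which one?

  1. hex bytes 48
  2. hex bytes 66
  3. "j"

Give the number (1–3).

1

Key "MK" = 4d 4b is 2 bytes ≤ B = 7; zero-pad to 7 bytes: K' = 4d 4b 00 00 00 00 00.
K' ⊕ ipad = 7b 7d 36 36 36 36 36; K' ⊕ opad = 11 17 5c 5c 5c 5c 5c.
m1: inner = H(7b 7d 36 36 36 36 36 48) = 1d 31; tag = H(11 17 5c 5c 5c 5c 5c 1d 31) = 56ec ← matches
m2: inner = H(7b 7d 36 36 36 36 36 66) = 1d 4f; tag = H(11 17 5c 5c 5c 5c 5c 1d 4f) = 74ec
m3: inner = H(7b 7d 36 36 36 36 36 6a) = 1d 53; tag = H(11 17 5c 5c 5c 5c 5c 1d 53) = 78ec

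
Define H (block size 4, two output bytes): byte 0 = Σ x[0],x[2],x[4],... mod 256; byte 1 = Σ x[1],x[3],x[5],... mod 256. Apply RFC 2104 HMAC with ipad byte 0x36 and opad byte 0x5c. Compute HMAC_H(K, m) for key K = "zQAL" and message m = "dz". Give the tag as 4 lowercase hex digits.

6a78

Key "zQAL" = 7a 51 41 4c is exactly B = 4 bytes: K' = 7a 51 41 4c.
K' ⊕ ipad = 4c 67 77 7a.  K' ⊕ opad = 26 0d 1d 10.
Inner input = (K'⊕ipad) ∥ m = 4c 67 77 7a ∥ 64 7a.
Inner hash: even-index sum = 295 mod 256 = 39; odd-index sum = 347 mod 256 = 91 → 27 5b.
Outer input = (K'⊕opad) ∥ inner = 26 0d 1d 10 ∥ 27 5b.
Outer hash (tag): even-index sum = 106 mod 256 = 106; odd-index sum = 120 mod 256 = 120 → 6a 78.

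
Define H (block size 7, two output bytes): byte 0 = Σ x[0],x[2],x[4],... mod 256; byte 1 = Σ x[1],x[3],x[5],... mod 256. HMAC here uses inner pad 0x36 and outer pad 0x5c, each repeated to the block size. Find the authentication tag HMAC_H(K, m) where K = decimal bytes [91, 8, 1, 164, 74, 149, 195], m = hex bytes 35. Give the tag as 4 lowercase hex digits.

Key decimal bytes [91, 8, 1, 164, 74, 149, 195] = 5b 08 01 a4 4a 95 c3 is exactly B = 7 bytes: K' = 5b 08 01 a4 4a 95 c3.
K' ⊕ ipad = 6d 3e 37 92 7c a3 f5.  K' ⊕ opad = 07 54 5d f8 16 c9 9f.
Inner input = (K'⊕ipad) ∥ m = 6d 3e 37 92 7c a3 f5 ∥ 35.
Inner hash: even-index sum = 533 mod 256 = 21; odd-index sum = 424 mod 256 = 168 → 15 a8.
Outer input = (K'⊕opad) ∥ inner = 07 54 5d f8 16 c9 9f ∥ 15 a8.
Outer hash (tag): even-index sum = 449 mod 256 = 193; odd-index sum = 554 mod 256 = 42 → c1 2a.

c12a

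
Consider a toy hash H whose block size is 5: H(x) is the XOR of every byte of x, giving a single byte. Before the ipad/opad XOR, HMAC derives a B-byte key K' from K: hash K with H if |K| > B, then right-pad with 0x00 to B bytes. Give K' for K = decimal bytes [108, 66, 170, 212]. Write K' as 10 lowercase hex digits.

6c42aad400

Key decimal bytes [108, 66, 170, 212] = 6c 42 aa d4 is 4 bytes ≤ B = 5; zero-pad to 5 bytes: K' = 6c 42 aa d4 00.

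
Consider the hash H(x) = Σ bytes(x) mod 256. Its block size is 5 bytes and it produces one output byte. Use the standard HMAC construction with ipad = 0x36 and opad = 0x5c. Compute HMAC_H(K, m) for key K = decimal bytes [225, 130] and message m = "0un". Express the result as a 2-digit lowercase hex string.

Key decimal bytes [225, 130] = e1 82 is 2 bytes ≤ B = 5; zero-pad to 5 bytes: K' = e1 82 00 00 00.
K' ⊕ ipad = d7 b4 36 36 36.  K' ⊕ opad = bd de 5c 5c 5c.
Inner input = (K'⊕ipad) ∥ m = d7 b4 36 36 36 ∥ 30 75 6e.
Inner hash: sum = 215+180+54+54+54+48+117+110 = 832; mod 256 = 64 → 40.
Outer input = (K'⊕opad) ∥ inner = bd de 5c 5c 5c ∥ 40.
Outer hash (tag): sum = 189+222+92+92+92+64 = 751; mod 256 = 239 → ef.

ef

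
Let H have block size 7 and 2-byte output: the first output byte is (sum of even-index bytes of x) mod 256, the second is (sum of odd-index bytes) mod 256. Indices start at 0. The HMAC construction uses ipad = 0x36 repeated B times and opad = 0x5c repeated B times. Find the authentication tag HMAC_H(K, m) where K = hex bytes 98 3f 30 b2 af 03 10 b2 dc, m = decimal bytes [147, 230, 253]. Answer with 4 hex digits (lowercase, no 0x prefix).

df8f

Key hex bytes 98 3f 30 b2 af 03 10 b2 dc is 9 bytes > B = 7, so hash it first: H(key) = 63 a6, then zero-pad to 7 bytes: K' = 63 a6 00 00 00 00 00.
K' ⊕ ipad = 55 90 36 36 36 36 36.  K' ⊕ opad = 3f fa 5c 5c 5c 5c 5c.
Inner input = (K'⊕ipad) ∥ m = 55 90 36 36 36 36 36 ∥ 93 e6 fd.
Inner hash: even-index sum = 477 mod 256 = 221; odd-index sum = 652 mod 256 = 140 → dd 8c.
Outer input = (K'⊕opad) ∥ inner = 3f fa 5c 5c 5c 5c 5c ∥ dd 8c.
Outer hash (tag): even-index sum = 479 mod 256 = 223; odd-index sum = 655 mod 256 = 143 → df 8f.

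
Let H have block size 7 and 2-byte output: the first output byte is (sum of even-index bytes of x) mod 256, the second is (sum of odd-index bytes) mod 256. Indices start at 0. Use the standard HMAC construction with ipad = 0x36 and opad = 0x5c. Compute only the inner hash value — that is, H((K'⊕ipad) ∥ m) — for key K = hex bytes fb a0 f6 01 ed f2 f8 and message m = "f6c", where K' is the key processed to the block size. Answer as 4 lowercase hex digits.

Key hex bytes fb a0 f6 01 ed f2 f8 is exactly B = 7 bytes: K' = fb a0 f6 01 ed f2 f8.
K' ⊕ ipad = cd 96 c0 37 db c4 ce.
Inner input = cd 96 c0 37 db c4 ce ∥ 66 36 63.
Inner hash: even-index sum = 876 mod 256 = 108; odd-index sum = 602 mod 256 = 90 → 6c 5a.

6c5a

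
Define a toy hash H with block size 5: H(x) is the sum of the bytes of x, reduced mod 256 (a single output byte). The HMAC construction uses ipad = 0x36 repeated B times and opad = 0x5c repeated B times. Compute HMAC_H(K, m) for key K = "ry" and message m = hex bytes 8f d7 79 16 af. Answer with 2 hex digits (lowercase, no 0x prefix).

Key "ry" = 72 79 is 2 bytes ≤ B = 5; zero-pad to 5 bytes: K' = 72 79 00 00 00.
K' ⊕ ipad = 44 4f 36 36 36.  K' ⊕ opad = 2e 25 5c 5c 5c.
Inner input = (K'⊕ipad) ∥ m = 44 4f 36 36 36 ∥ 8f d7 79 16 af.
Inner hash: sum = 68+79+54+54+54+143+215+121+22+175 = 985; mod 256 = 217 → d9.
Outer input = (K'⊕opad) ∥ inner = 2e 25 5c 5c 5c ∥ d9.
Outer hash (tag): sum = 46+37+92+92+92+217 = 576; mod 256 = 64 → 40.

40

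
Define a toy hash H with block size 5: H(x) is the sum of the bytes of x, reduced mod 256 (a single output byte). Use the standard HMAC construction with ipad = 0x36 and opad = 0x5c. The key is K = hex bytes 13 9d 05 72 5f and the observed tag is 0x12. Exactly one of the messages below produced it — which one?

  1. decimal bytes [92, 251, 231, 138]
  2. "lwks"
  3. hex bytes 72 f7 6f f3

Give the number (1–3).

1

Key hex bytes 13 9d 05 72 5f is exactly B = 5 bytes: K' = 13 9d 05 72 5f.
K' ⊕ ipad = 25 ab 33 44 69; K' ⊕ opad = 4f c1 59 2e 03.
m1: inner = H(25 ab 33 44 69 5c fb e7 8a) = 78; tag = H(4f c1 59 2e 03 78) = 12 ← matches
m2: inner = H(25 ab 33 44 69 6c 77 6b 73) = 71; tag = H(4f c1 59 2e 03 71) = 0b
m3: inner = H(25 ab 33 44 69 72 f7 6f f3) = 7b; tag = H(4f c1 59 2e 03 7b) = 15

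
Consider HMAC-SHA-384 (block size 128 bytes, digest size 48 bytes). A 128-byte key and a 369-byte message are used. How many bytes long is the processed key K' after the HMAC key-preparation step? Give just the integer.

128

Key is 128 ≤ 128 bytes, zero-padded: |K'| = 128.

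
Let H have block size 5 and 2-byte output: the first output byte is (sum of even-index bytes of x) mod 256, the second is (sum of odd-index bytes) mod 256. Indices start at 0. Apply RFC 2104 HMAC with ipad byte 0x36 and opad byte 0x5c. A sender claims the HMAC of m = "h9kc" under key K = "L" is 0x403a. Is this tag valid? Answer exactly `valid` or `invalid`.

invalid

Key "L" = 4c is 1 byte ≤ B = 5; zero-pad to 5 bytes: K' = 4c 00 00 00 00.
K' ⊕ ipad = 7a 36 36 36 36; K' ⊕ opad = 10 5c 5c 5c 5c.
Inner hash: even-index sum = 386 mod 256 = 130; odd-index sum = 319 mod 256 = 63 → 82 3f.
Outer hash (recomputed tag): even-index sum = 263 mod 256 = 7; odd-index sum = 314 mod 256 = 58 → 07 3a.
Recomputed tag = 073a; claimed = 403a → mismatch.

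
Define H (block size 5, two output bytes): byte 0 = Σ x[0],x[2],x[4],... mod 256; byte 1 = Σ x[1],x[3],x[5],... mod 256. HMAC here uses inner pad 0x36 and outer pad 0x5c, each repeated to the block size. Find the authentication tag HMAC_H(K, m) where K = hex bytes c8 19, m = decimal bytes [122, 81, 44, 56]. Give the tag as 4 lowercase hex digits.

5794

Key hex bytes c8 19 is 2 bytes ≤ B = 5; zero-pad to 5 bytes: K' = c8 19 00 00 00.
K' ⊕ ipad = fe 2f 36 36 36.  K' ⊕ opad = 94 45 5c 5c 5c.
Inner input = (K'⊕ipad) ∥ m = fe 2f 36 36 36 ∥ 7a 51 2c 38.
Inner hash: even-index sum = 499 mod 256 = 243; odd-index sum = 267 mod 256 = 11 → f3 0b.
Outer input = (K'⊕opad) ∥ inner = 94 45 5c 5c 5c ∥ f3 0b.
Outer hash (tag): even-index sum = 343 mod 256 = 87; odd-index sum = 404 mod 256 = 148 → 57 94.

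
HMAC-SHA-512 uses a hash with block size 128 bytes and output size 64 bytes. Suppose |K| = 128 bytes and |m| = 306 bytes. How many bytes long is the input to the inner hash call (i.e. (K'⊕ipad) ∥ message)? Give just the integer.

434

Key is 128 ≤ 128 bytes, zero-padded: |K'| = 128.
Inner input = (K'⊕ipad) ∥ m → 128 + 306 = 434 bytes.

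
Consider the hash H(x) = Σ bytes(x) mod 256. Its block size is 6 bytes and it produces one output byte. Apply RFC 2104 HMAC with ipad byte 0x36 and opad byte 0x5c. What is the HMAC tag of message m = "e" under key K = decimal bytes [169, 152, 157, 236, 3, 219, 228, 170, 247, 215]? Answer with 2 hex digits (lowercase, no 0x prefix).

c9

Key decimal bytes [169, 152, 157, 236, 3, 219, 228, 170, 247, 215] = a9 98 9d ec 03 db e4 aa f7 d7 is 10 bytes > B = 6, so hash it first: H(key) = 04, then zero-pad to 6 bytes: K' = 04 00 00 00 00 00.
K' ⊕ ipad = 32 36 36 36 36 36.  K' ⊕ opad = 58 5c 5c 5c 5c 5c.
Inner input = (K'⊕ipad) ∥ m = 32 36 36 36 36 36 ∥ 65.
Inner hash: sum = 50+54+54+54+54+54+101 = 421; mod 256 = 165 → a5.
Outer input = (K'⊕opad) ∥ inner = 58 5c 5c 5c 5c 5c ∥ a5.
Outer hash (tag): sum = 88+92+92+92+92+92+165 = 713; mod 256 = 201 → c9.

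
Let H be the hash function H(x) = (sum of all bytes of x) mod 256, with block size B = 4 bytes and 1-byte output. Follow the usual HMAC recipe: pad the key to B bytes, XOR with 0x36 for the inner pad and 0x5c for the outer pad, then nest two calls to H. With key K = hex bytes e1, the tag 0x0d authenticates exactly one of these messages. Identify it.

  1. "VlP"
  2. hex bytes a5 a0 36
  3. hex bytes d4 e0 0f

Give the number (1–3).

Key hex bytes e1 is 1 byte ≤ B = 4; zero-pad to 4 bytes: K' = e1 00 00 00.
K' ⊕ ipad = d7 36 36 36; K' ⊕ opad = bd 5c 5c 5c.
m1: inner = H(d7 36 36 36 56 6c 50) = 8b; tag = H(bd 5c 5c 5c 8b) = 5c
m2: inner = H(d7 36 36 36 a5 a0 36) = f4; tag = H(bd 5c 5c 5c f4) = c5
m3: inner = H(d7 36 36 36 d4 e0 0f) = 3c; tag = H(bd 5c 5c 5c 3c) = 0d ← matches

3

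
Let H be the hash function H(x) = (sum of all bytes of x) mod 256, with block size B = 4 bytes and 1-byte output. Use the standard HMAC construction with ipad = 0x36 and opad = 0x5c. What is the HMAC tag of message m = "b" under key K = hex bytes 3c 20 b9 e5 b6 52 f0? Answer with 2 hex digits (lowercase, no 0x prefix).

Key hex bytes 3c 20 b9 e5 b6 52 f0 is 7 bytes > B = 4, so hash it first: H(key) = f2, then zero-pad to 4 bytes: K' = f2 00 00 00.
K' ⊕ ipad = c4 36 36 36.  K' ⊕ opad = ae 5c 5c 5c.
Inner input = (K'⊕ipad) ∥ m = c4 36 36 36 ∥ 62.
Inner hash: sum = 196+54+54+54+98 = 456; mod 256 = 200 → c8.
Outer input = (K'⊕opad) ∥ inner = ae 5c 5c 5c ∥ c8.
Outer hash (tag): sum = 174+92+92+92+200 = 650; mod 256 = 138 → 8a.

8a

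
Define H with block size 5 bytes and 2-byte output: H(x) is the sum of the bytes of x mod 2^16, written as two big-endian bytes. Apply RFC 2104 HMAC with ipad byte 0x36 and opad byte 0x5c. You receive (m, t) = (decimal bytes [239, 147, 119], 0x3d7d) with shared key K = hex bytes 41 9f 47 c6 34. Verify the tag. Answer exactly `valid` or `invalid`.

Key hex bytes 41 9f 47 c6 34 is exactly B = 5 bytes: K' = 41 9f 47 c6 34.
K' ⊕ ipad = 77 a9 71 f0 02; K' ⊕ opad = 1d c3 1b 9a 68.
Inner hash: sum = 119+169+113+240+2+239+147+119 = 1148 → 04 7c.
Outer hash (recomputed tag): sum = 29+195+27+154+104+4+124 = 637 → 02 7d.
Recomputed tag = 027d; claimed = 3d7d → mismatch.

invalid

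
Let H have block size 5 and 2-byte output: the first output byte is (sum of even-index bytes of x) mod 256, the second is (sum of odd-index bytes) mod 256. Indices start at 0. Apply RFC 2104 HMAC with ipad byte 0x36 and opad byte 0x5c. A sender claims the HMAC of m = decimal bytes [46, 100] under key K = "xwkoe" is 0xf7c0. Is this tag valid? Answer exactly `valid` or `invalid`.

Key "xwkoe" = 78 77 6b 6f 65 is exactly B = 5 bytes: K' = 78 77 6b 6f 65.
K' ⊕ ipad = 4e 41 5d 59 53; K' ⊕ opad = 24 2b 37 33 39.
Inner hash: even-index sum = 354 mod 256 = 98; odd-index sum = 200 mod 256 = 200 → 62 c8.
Outer hash (recomputed tag): even-index sum = 348 mod 256 = 92; odd-index sum = 192 mod 256 = 192 → 5c c0.
Recomputed tag = 5cc0; claimed = f7c0 → mismatch.

invalid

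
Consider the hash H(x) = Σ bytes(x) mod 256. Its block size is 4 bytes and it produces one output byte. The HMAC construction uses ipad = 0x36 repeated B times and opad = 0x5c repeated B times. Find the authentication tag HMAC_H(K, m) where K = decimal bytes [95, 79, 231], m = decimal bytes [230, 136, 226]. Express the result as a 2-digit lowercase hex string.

Key decimal bytes [95, 79, 231] = 5f 4f e7 is 3 bytes ≤ B = 4; zero-pad to 4 bytes: K' = 5f 4f e7 00.
K' ⊕ ipad = 69 79 d1 36.  K' ⊕ opad = 03 13 bb 5c.
Inner input = (K'⊕ipad) ∥ m = 69 79 d1 36 ∥ e6 88 e2.
Inner hash: sum = 105+121+209+54+230+136+226 = 1081; mod 256 = 57 → 39.
Outer input = (K'⊕opad) ∥ inner = 03 13 bb 5c ∥ 39.
Outer hash (tag): sum = 3+19+187+92+57 = 358; mod 256 = 102 → 66.

66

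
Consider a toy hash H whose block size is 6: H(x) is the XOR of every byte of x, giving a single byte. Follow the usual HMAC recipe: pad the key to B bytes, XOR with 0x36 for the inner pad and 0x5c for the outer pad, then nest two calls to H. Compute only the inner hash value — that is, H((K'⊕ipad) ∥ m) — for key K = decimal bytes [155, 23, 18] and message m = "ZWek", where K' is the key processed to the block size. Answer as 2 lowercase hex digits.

9d

Key decimal bytes [155, 23, 18] = 9b 17 12 is 3 bytes ≤ B = 6; zero-pad to 6 bytes: K' = 9b 17 12 00 00 00.
K' ⊕ ipad = ad 21 24 36 36 36.
Inner input = ad 21 24 36 36 36 ∥ 5a 57 65 6b.
Inner hash: XOR ad⊕21⊕24⊕36⊕36⊕36⊕5a⊕57⊕65⊕6b = 9d.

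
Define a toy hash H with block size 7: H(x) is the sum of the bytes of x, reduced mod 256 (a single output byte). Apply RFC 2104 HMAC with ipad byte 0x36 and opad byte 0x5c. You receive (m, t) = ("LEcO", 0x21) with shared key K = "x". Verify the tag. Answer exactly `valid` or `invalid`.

valid

Key "x" = 78 is 1 byte ≤ B = 7; zero-pad to 7 bytes: K' = 78 00 00 00 00 00 00.
K' ⊕ ipad = 4e 36 36 36 36 36 36; K' ⊕ opad = 24 5c 5c 5c 5c 5c 5c.
Inner hash: sum = 78+54+54+54+54+54+54+76+69+99+79 = 725; mod 256 = 213 → d5.
Outer hash (recomputed tag): sum = 36+92+92+92+92+92+92+213 = 801; mod 256 = 33 → 21.
Recomputed tag = 21; claimed = 21 → match.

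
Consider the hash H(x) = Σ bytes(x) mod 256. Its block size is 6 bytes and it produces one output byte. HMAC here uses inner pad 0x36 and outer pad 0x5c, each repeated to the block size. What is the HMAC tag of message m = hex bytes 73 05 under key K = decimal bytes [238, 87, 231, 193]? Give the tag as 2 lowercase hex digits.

b2

Key decimal bytes [238, 87, 231, 193] = ee 57 e7 c1 is 4 bytes ≤ B = 6; zero-pad to 6 bytes: K' = ee 57 e7 c1 00 00.
K' ⊕ ipad = d8 61 d1 f7 36 36.  K' ⊕ opad = b2 0b bb 9d 5c 5c.
Inner input = (K'⊕ipad) ∥ m = d8 61 d1 f7 36 36 ∥ 73 05.
Inner hash: sum = 216+97+209+247+54+54+115+5 = 997; mod 256 = 229 → e5.
Outer input = (K'⊕opad) ∥ inner = b2 0b bb 9d 5c 5c ∥ e5.
Outer hash (tag): sum = 178+11+187+157+92+92+229 = 946; mod 256 = 178 → b2.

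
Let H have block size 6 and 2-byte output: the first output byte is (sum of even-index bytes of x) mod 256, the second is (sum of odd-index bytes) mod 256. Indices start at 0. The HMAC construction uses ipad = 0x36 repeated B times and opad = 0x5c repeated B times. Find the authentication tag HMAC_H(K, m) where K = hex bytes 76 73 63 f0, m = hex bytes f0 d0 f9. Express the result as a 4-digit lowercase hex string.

Key hex bytes 76 73 63 f0 is 4 bytes ≤ B = 6; zero-pad to 6 bytes: K' = 76 73 63 f0 00 00.
K' ⊕ ipad = 40 45 55 c6 36 36.  K' ⊕ opad = 2a 2f 3f ac 5c 5c.
Inner input = (K'⊕ipad) ∥ m = 40 45 55 c6 36 36 ∥ f0 d0 f9.
Inner hash: even-index sum = 692 mod 256 = 180; odd-index sum = 529 mod 256 = 17 → b4 11.
Outer input = (K'⊕opad) ∥ inner = 2a 2f 3f ac 5c 5c ∥ b4 11.
Outer hash (tag): even-index sum = 377 mod 256 = 121; odd-index sum = 328 mod 256 = 72 → 79 48.

7948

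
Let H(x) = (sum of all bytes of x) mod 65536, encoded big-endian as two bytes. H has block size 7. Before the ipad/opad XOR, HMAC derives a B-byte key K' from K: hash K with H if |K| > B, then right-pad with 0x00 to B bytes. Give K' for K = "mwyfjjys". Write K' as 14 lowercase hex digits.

03830000000000

|K| = 8 > B = 7, so first hash the key.
H(K): sum = 109+119+121+102+106+106+121+115 = 899 → 03 83.
Zero-pad H(K) = 03 83 to 7 bytes: K' = 03 83 00 00 00 00 00.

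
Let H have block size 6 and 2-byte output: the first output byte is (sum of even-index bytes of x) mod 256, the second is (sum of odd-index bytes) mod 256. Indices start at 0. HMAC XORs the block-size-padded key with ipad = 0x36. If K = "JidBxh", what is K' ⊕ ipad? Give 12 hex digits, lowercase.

Key "JidBxh" = 4a 69 64 42 78 68 is exactly B = 6 bytes: K' = 4a 69 64 42 78 68.
XOR each byte with 0x36: 4a⊕36=7c, 69⊕36=5f, 64⊕36=52, 42⊕36=74, 78⊕36=4e, 68⊕36=5e.

7c5f52744e5e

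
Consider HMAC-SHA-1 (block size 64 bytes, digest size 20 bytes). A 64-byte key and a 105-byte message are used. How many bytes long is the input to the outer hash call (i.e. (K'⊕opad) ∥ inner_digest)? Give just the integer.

Key is 64 ≤ 64 bytes, zero-padded: |K'| = 64.
Outer input = (K'⊕opad) ∥ H(inner) → 64 + 20 = 84 bytes.

84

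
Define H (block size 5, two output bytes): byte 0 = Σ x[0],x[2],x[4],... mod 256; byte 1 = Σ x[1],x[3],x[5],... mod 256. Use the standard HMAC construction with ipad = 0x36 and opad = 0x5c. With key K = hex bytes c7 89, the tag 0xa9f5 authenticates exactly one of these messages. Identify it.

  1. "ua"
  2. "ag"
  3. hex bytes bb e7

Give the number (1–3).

2

Key hex bytes c7 89 is 2 bytes ≤ B = 5; zero-pad to 5 bytes: K' = c7 89 00 00 00.
K' ⊕ ipad = f1 bf 36 36 36; K' ⊕ opad = 9b d5 5c 5c 5c.
m1: inner = H(f1 bf 36 36 36 75 61) = be 6a; tag = H(9b d5 5c 5c 5c be 6a) = bdef
m2: inner = H(f1 bf 36 36 36 61 67) = c4 56; tag = H(9b d5 5c 5c 5c c4 56) = a9f5 ← matches
m3: inner = H(f1 bf 36 36 36 bb e7) = 44 b0; tag = H(9b d5 5c 5c 5c 44 b0) = 0375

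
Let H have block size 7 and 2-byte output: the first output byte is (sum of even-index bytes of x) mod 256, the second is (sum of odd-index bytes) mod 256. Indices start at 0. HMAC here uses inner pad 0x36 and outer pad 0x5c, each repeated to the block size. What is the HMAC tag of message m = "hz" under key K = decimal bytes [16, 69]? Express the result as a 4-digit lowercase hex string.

Key decimal bytes [16, 69] = 10 45 is 2 bytes ≤ B = 7; zero-pad to 7 bytes: K' = 10 45 00 00 00 00 00.
K' ⊕ ipad = 26 73 36 36 36 36 36.  K' ⊕ opad = 4c 19 5c 5c 5c 5c 5c.
Inner input = (K'⊕ipad) ∥ m = 26 73 36 36 36 36 36 ∥ 68 7a.
Inner hash: even-index sum = 322 mod 256 = 66; odd-index sum = 327 mod 256 = 71 → 42 47.
Outer input = (K'⊕opad) ∥ inner = 4c 19 5c 5c 5c 5c 5c ∥ 42 47.
Outer hash (tag): even-index sum = 423 mod 256 = 167; odd-index sum = 275 mod 256 = 19 → a7 13.

a713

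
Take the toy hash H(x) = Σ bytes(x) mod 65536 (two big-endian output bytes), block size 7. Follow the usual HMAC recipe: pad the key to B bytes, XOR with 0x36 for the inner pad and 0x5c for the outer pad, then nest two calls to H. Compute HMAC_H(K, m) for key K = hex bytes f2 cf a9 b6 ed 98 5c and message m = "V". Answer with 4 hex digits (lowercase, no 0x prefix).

Key hex bytes f2 cf a9 b6 ed 98 5c is exactly B = 7 bytes: K' = f2 cf a9 b6 ed 98 5c.
K' ⊕ ipad = c4 f9 9f 80 db ae 6a.  K' ⊕ opad = ae 93 f5 ea b1 c4 00.
Inner input = (K'⊕ipad) ∥ m = c4 f9 9f 80 db ae 6a ∥ 56.
Inner hash: sum = 196+249+159+128+219+174+106+86 = 1317 → 05 25.
Outer input = (K'⊕opad) ∥ inner = ae 93 f5 ea b1 c4 00 ∥ 05 25.
Outer hash (tag): sum = 174+147+245+234+177+196+0+5+37 = 1215 → 04 bf.

04bf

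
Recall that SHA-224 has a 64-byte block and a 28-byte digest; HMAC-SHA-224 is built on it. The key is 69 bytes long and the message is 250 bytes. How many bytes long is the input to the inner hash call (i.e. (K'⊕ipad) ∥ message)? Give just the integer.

Key is 69 > 64 bytes, so it is hashed to 28 bytes then zero-padded to 64: |K'| = 64.
Inner input = (K'⊕ipad) ∥ m → 64 + 250 = 314 bytes.

314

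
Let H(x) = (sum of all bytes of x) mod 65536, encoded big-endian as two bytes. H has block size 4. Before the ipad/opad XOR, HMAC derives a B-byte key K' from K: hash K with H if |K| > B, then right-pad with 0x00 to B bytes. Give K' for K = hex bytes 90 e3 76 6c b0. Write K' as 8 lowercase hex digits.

|K| = 5 > B = 4, so first hash the key.
H(K): sum = 144+227+118+108+176 = 773 → 03 05.
Zero-pad H(K) = 03 05 to 4 bytes: K' = 03 05 00 00.

03050000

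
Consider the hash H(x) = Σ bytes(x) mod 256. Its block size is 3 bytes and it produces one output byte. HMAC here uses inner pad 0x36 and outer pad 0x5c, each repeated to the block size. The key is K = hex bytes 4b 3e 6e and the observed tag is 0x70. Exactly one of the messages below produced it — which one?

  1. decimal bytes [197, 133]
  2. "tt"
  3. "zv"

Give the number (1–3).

Key hex bytes 4b 3e 6e is exactly B = 3 bytes: K' = 4b 3e 6e.
K' ⊕ ipad = 7d 08 58; K' ⊕ opad = 17 62 32.
m1: inner = H(7d 08 58 c5 85) = 27; tag = H(17 62 32 27) = d2
m2: inner = H(7d 08 58 74 74) = c5; tag = H(17 62 32 c5) = 70 ← matches
m3: inner = H(7d 08 58 7a 76) = cd; tag = H(17 62 32 cd) = 78

2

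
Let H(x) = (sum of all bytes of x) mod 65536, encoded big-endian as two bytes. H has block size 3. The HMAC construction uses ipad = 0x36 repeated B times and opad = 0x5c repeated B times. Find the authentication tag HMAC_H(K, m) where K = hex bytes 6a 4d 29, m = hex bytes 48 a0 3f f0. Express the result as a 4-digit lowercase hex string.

Key hex bytes 6a 4d 29 is exactly B = 3 bytes: K' = 6a 4d 29.
K' ⊕ ipad = 5c 7b 1f.  K' ⊕ opad = 36 11 75.
Inner input = (K'⊕ipad) ∥ m = 5c 7b 1f ∥ 48 a0 3f f0.
Inner hash: sum = 92+123+31+72+160+63+240 = 781 → 03 0d.
Outer input = (K'⊕opad) ∥ inner = 36 11 75 ∥ 03 0d.
Outer hash (tag): sum = 54+17+117+3+13 = 204 → 00 cc.

00cc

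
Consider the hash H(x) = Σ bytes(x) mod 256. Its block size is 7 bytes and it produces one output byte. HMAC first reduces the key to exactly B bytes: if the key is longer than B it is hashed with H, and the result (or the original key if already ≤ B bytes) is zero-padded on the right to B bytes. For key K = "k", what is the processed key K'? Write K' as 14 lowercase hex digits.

6b000000000000

Key "k" = 6b is 1 byte ≤ B = 7; zero-pad to 7 bytes: K' = 6b 00 00 00 00 00 00.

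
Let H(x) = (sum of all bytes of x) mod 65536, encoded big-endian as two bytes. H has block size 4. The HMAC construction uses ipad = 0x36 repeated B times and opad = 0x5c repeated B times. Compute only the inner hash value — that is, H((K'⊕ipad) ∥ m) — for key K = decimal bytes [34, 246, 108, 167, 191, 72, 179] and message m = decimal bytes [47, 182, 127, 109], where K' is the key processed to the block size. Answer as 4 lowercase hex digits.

Key decimal bytes [34, 246, 108, 167, 191, 72, 179] = 22 f6 6c a7 bf 48 b3 is 7 bytes > B = 4, so hash it first: H(key) = 03 e5, then zero-pad to 4 bytes: K' = 03 e5 00 00.
K' ⊕ ipad = 35 d3 36 36.
Inner input = 35 d3 36 36 ∥ 2f b6 7f 6d.
Inner hash: sum = 53+211+54+54+47+182+127+109 = 837 → 03 45.

0345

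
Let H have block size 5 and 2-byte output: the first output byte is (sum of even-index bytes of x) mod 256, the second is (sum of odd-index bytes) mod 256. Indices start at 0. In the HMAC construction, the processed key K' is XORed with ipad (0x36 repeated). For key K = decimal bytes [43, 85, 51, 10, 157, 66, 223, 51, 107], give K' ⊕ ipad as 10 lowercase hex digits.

Key decimal bytes [43, 85, 51, 10, 157, 66, 223, 51, 107] = 2b 55 33 0a 9d 42 df 33 6b is 9 bytes > B = 5, so hash it first: H(key) = 45 d4, then zero-pad to 5 bytes: K' = 45 d4 00 00 00.
XOR each byte with 0x36: 45⊕36=73, d4⊕36=e2, 00⊕36=36, 00⊕36=36, 00⊕36=36.

73e2363636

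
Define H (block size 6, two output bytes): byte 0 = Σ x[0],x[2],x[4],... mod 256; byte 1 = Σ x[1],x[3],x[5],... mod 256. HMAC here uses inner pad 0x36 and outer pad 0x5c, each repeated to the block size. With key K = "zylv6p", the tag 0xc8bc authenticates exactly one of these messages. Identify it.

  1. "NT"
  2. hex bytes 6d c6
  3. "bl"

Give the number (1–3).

3

Key "zylv6p" = 7a 79 6c 76 36 70 is exactly B = 6 bytes: K' = 7a 79 6c 76 36 70.
K' ⊕ ipad = 4c 4f 5a 40 00 46; K' ⊕ opad = 26 25 30 2a 6a 2c.
m1: inner = H(4c 4f 5a 40 00 46 4e 54) = f4 29; tag = H(26 25 30 2a 6a 2c f4 29) = b4a4
m2: inner = H(4c 4f 5a 40 00 46 6d c6) = 13 9b; tag = H(26 25 30 2a 6a 2c 13 9b) = d316
m3: inner = H(4c 4f 5a 40 00 46 62 6c) = 08 41; tag = H(26 25 30 2a 6a 2c 08 41) = c8bc ← matches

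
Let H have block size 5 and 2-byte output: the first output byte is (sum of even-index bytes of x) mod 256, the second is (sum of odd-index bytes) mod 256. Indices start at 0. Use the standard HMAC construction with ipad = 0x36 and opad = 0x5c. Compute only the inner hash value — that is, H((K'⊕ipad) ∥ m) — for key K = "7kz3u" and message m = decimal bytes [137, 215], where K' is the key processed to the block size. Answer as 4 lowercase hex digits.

Key "7kz3u" = 37 6b 7a 33 75 is exactly B = 5 bytes: K' = 37 6b 7a 33 75.
K' ⊕ ipad = 01 5d 4c 05 43.
Inner input = 01 5d 4c 05 43 ∥ 89 d7.
Inner hash: even-index sum = 359 mod 256 = 103; odd-index sum = 235 mod 256 = 235 → 67 eb.

67eb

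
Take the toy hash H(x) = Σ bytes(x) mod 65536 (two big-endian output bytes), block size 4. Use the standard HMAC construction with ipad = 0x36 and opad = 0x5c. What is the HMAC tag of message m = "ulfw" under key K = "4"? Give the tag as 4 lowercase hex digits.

Key "4" = 34 is 1 byte ≤ B = 4; zero-pad to 4 bytes: K' = 34 00 00 00.
K' ⊕ ipad = 02 36 36 36.  K' ⊕ opad = 68 5c 5c 5c.
Inner input = (K'⊕ipad) ∥ m = 02 36 36 36 ∥ 75 6c 66 77.
Inner hash: sum = 2+54+54+54+117+108+102+119 = 610 → 02 62.
Outer input = (K'⊕opad) ∥ inner = 68 5c 5c 5c ∥ 02 62.
Outer hash (tag): sum = 104+92+92+92+2+98 = 480 → 01 e0.

01e0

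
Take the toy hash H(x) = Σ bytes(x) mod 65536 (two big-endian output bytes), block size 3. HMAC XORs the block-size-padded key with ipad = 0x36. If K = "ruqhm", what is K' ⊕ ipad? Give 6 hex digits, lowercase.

Key "ruqhm" = 72 75 71 68 6d is 5 bytes > B = 3, so hash it first: H(key) = 02 2d, then zero-pad to 3 bytes: K' = 02 2d 00.
XOR each byte with 0x36: 02⊕36=34, 2d⊕36=1b, 00⊕36=36.

341b36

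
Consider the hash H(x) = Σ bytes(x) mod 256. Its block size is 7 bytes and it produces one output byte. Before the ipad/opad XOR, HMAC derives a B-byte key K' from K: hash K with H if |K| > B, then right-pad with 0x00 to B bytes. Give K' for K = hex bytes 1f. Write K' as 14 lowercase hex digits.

1f000000000000

Key hex bytes 1f is 1 byte ≤ B = 7; zero-pad to 7 bytes: K' = 1f 00 00 00 00 00 00.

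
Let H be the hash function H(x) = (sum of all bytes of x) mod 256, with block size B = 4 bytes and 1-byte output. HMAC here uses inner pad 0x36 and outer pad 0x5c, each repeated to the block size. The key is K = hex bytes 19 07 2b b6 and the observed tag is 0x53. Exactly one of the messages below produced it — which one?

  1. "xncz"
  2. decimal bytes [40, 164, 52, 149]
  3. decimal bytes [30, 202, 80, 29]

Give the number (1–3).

Key hex bytes 19 07 2b b6 is exactly B = 4 bytes: K' = 19 07 2b b6.
K' ⊕ ipad = 2f 31 1d 80; K' ⊕ opad = 45 5b 77 ea.
m1: inner = H(2f 31 1d 80 78 6e 63 7a) = c0; tag = H(45 5b 77 ea c0) = c1
m2: inner = H(2f 31 1d 80 28 a4 34 95) = 92; tag = H(45 5b 77 ea 92) = 93
m3: inner = H(2f 31 1d 80 1e ca 50 1d) = 52; tag = H(45 5b 77 ea 52) = 53 ← matches

3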